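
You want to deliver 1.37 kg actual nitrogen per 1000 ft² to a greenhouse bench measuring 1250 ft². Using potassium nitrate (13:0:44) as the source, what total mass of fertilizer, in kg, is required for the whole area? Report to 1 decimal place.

13.2 kg

Product per 1000 ft² = 1.37 / 13% = 10.5385 kg.
Total product = 10.5385 × 1250 / 1000 = 13.1731 kg.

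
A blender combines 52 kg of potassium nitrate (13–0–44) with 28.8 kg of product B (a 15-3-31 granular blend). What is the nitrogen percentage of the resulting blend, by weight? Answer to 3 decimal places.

13.713% N

Total mass = 52 + 28.8 = 80.8 kg.
N mass = 13%×52 + 15%×28.8 = 11.08 kg.
% N = 11.08 / 80.8 = 13.7129%.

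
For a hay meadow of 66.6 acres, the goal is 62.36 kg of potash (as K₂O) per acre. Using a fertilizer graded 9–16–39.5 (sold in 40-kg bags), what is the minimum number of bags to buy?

Product per acre = 62.36 / 39.5% = 157.873 kg.
Total product = 157.873 × 66.6 = 10514.4 kg.
Bags = ⌈10514.4 / 40⌉ = 263.

263 bags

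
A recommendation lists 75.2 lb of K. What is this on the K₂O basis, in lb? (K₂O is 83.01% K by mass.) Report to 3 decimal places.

K₂O = 75.2 / 0.8301 = 90.591495 lb.

90.591 lb K₂O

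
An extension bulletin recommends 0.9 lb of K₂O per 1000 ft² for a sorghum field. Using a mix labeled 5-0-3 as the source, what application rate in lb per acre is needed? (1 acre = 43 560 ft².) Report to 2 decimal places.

1306.80 lb of product per acre

Product per 1000 ft² = 0.9 / 3% = 30 lb.
Convert to per acre: 30 × 43.56 = 1306.8 lb.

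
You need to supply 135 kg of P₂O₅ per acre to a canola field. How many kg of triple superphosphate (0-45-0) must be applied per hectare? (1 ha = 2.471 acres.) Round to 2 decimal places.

Product per acre = 135 / 45% = 300 kg.
Convert to per hectare: 300 × 2.471 = 741.3 kg.

741.30 kg of product per hectare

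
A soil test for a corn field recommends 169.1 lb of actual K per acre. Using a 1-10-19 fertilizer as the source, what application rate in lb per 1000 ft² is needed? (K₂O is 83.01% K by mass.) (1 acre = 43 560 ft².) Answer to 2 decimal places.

As K₂O: 169.1 / 0.8301 = 203.71 lb per acre.
Product per acre = 203.71 / 19% = 1072.16 lb.
Convert to per 1000 ft²: 1072.16 × 0.0229568 = 24.6134 lb.

24.61 lb of product per thousand sq ft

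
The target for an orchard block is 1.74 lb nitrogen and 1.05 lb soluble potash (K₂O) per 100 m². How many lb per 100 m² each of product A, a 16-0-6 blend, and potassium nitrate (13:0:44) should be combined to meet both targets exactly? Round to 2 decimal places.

Per-100 m² balance (a = product A, b = potassium nitrate):
N: 0.16·a + 0.13·b = 1.74
K₂O: 0.06·a + 0.44·b = 1.05
From row1: a = (1.74 − 0.13·b) / 0.16.
Into row2: 0.06·(1.74 − 0.13·b)/0.16 + 0.44·b = 1.05 → b = 1.01597, a = 10.0495.

10.05 lb product A, 1.02 lb potassium nitrate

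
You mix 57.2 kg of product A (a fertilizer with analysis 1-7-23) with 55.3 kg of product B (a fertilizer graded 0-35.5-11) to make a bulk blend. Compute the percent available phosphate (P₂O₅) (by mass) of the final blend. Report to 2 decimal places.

Total mass = 57.2 + 55.3 = 112.5 kg.
P₂O₅ mass = 7%×57.2 + 35.5%×55.3 = 23.6355 kg.
% P₂O₅ = 23.6355 / 112.5 = 21.0093%.

21.01% P₂O₅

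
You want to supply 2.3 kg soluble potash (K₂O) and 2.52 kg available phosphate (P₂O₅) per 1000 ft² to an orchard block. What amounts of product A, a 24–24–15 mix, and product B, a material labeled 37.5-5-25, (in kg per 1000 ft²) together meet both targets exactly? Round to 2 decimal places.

Let a = kg of product A, b = kg of product B (per 1000 ft²).
K₂O: 0.15·a + 0.25·b = 2.3
P₂O₅: 0.24·a + 0.05·b = 2.52
From row1: a = (2.3 − 0.25·b) / 0.15.
Into row2: 0.24·(2.3 − 0.25·b)/0.15 + 0.05·b = 2.52 → b = 3.31429, a = 9.80952.

9.81 kg product A, 3.31 kg product B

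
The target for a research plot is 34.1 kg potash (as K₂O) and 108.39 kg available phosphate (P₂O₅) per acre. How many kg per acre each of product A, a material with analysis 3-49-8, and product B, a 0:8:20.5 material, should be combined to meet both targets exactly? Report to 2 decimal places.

Let a = kg of product A, b = kg of product B (per acre).
K₂O: 0.08·a + 0.205·b = 34.1
P₂O₅: 0.49·a + 0.08·b = 108.39
Eliminate a: (row1) − 0.08/0.49·(row2) → 0.191939·b = 16.4037, so b = 85.4631.
Back-substitute: a = (34.1 − 0.205·85.4631) / 0.08 = 207.251.

207.25 kg product A, 85.46 kg product B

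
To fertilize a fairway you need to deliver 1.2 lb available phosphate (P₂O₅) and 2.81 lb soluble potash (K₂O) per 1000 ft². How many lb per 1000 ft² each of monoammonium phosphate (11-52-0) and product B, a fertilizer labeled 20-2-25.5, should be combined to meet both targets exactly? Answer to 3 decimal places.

With a, b = lb per 1000 ft² of monoammonium phosphate and product B:
P₂O₅: 0.52·a + 0.02·b = 1.2
K₂O: 0·a + 0.255·b = 2.81
Solving simultaneously: a = 1.88386, b = 11.0196.

1.884 lb monoammonium phosphate, 11.020 lb product B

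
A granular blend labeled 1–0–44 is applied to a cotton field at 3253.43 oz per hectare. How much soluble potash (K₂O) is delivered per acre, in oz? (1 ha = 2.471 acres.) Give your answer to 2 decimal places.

K₂O per hectare = 3253.43 × 44% = 1431.51 oz.
Convert to per acre: 1431.51 × 0.404694 = 579.324 oz.

579.32 oz K₂O per acre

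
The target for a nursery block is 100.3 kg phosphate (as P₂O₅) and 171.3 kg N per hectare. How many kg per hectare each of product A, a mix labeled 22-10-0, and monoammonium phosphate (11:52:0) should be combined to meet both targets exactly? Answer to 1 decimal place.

With a, b = kg per hectare of product A and monoammonium phosphate:
P₂O₅: 0.1·a + 0.52·b = 100.3
N: 0.22·a + 0.11·b = 171.3
Solving simultaneously: a = 754.768, b = 47.7369.

754.8 kg product A, 47.7 kg monoammonium phosphate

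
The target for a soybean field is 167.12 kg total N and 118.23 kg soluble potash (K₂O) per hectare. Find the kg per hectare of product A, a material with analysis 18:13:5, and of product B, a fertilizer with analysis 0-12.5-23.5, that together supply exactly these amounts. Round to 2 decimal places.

928.44 kg product A, 305.57 kg product B

Let a = kg of product A, b = kg of product B (per hectare).
N: 0.18·a + 0·b = 167.12
K₂O: 0.05·a + 0.235·b = 118.23
Eliminate a: (row1) − 0.18/0.05·(row2) → -0.846·b = -258.508, so b = 305.565.
Back-substitute: a = (167.12 − 0·305.565) / 0.18 = 928.444.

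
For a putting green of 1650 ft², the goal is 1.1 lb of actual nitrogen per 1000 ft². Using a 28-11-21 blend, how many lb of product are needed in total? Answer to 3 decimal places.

6.482 lb

Product per 1000 ft² = 1.1 / 28% = 3.92857 lb.
Total product = 3.92857 × 1650 / 1000 = 6.48214 lb.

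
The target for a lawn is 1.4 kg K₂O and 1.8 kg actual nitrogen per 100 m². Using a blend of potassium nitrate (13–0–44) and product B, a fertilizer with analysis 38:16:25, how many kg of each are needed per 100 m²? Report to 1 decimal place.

Per-100 m² balance (a = potassium nitrate, b = product B):
K₂O: 0.44·a + 0.25·b = 1.4
N: 0.13·a + 0.38·b = 1.8
Eliminate b: (row1) − 0.25/0.38·(row2) → 0.354474·a = 0.215789, so a = 0.60876.
Then b = (1.8 − 0.13·0.60876) / 0.38 = 4.52858.

0.6 kg potassium nitrate, 4.5 kg product B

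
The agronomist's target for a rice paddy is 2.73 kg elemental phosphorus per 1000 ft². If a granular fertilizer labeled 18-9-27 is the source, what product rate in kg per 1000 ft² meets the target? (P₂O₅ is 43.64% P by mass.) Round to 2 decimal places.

69.51 kg of product per thousand sq ft

As P₂O₅: 2.73 / 0.4364 = 6.25573 kg per 1000 ft².
Product per 1000 ft² = 6.25573 / 9% = 69.5081 kg.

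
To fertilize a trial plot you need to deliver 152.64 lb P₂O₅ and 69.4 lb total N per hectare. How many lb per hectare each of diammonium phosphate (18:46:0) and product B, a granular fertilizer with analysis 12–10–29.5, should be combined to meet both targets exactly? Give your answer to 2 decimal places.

Let a = lb of diammonium phosphate, b = lb of product B (per hectare).
P₂O₅: 0.46·a + 0.1·b = 152.64
N: 0.18·a + 0.12·b = 69.4
From row1: a = (152.64 − 0.1·b) / 0.46.
Into row2: 0.18·(152.64 − 0.1·b)/0.46 + 0.12·b = 69.4 → b = 119.591, a = 305.828.

305.83 lb diammonium phosphate, 119.59 lb product B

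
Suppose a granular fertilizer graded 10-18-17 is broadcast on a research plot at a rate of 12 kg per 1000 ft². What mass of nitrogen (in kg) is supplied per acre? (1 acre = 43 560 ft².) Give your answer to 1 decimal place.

nitrogen per 1000 ft² = 12 × 10% = 1.2 kg.
Convert to per acre: 1.2 × 43.56 = 52.272 kg.

52.3 kg N per acre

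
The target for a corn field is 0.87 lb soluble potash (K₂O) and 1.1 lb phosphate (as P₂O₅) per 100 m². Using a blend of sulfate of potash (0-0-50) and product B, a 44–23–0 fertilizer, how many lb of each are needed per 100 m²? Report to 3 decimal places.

With a, b = lb per 100 m² of sulfate of potash and product B:
K₂O: 0.5·a + 0·b = 0.87
P₂O₅: 0·a + 0.23·b = 1.1
Solving simultaneously: a = 1.74, b = 4.78261.

1.740 lb sulfate of potash, 4.783 lb product B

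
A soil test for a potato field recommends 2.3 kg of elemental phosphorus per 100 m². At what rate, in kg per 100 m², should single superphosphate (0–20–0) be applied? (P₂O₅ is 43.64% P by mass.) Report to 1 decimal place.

As P₂O₅: 2.3 / 0.4364 = 5.27039 kg per 100 m².
Product per 100 m² = 5.27039 / 20% = 26.352 kg.

26.4 kg of product per hundred sq m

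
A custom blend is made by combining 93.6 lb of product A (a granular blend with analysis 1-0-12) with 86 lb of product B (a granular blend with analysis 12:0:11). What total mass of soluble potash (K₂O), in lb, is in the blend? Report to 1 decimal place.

20.7 lb K₂O

K₂O mass = 12%×93.6 + 11%×86 = 20.692 lb.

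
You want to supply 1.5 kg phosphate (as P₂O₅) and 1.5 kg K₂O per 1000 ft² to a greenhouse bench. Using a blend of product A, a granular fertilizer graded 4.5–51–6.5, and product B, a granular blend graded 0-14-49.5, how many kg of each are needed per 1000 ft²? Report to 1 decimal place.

2.2 kg product A, 2.7 kg product B

With a, b = kg per 1000 ft² of product A and product B:
P₂O₅: 0.51·a + 0.14·b = 1.5
K₂O: 0.065·a + 0.495·b = 1.5
From row1: a = (1.5 − 0.14·b) / 0.51.
Into row2: 0.065·(1.5 − 0.14·b)/0.51 + 0.495·b = 1.5 → b = 2.74296, a = 2.18821.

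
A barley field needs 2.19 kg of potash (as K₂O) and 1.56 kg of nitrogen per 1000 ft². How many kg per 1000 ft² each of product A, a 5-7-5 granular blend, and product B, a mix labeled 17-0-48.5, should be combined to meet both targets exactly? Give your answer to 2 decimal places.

Let a = kg of product A, b = kg of product B (per 1000 ft²).
K₂O: 0.05·a + 0.485·b = 2.19
N: 0.05·a + 0.17·b = 1.56
Eliminate a: (row1) − 0.05/0.05·(row2) → 0.315·b = 0.63, so b = 2.
Back-substitute: a = (2.19 − 0.485·2) / 0.05 = 24.4.

24.40 kg product A, 2.00 kg product B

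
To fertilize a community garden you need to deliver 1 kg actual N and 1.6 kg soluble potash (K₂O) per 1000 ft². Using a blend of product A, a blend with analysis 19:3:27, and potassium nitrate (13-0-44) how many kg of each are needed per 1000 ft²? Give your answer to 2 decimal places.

4.78 kg product A, 0.70 kg potassium nitrate

Per-1000 ft² balance (a = product A, b = potassium nitrate):
N: 0.19·a + 0.13·b = 1
K₂O: 0.27·a + 0.44·b = 1.6
Eliminate b: (row1) − 0.13/0.44·(row2) → 0.110227·a = 0.527273, so a = 4.78351.
Then b = (1.6 − 0.27·4.78351) / 0.44 = 0.701031.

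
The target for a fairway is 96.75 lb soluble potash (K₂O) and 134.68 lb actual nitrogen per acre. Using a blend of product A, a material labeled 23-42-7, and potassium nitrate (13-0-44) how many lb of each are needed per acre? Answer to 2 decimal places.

506.86 lb product A, 139.25 lb potassium nitrate

With a, b = lb per acre of product A and potassium nitrate:
K₂O: 0.07·a + 0.44·b = 96.75
N: 0.23·a + 0.13·b = 134.68
Eliminate a: (row1) − 0.07/0.23·(row2) → 0.400435·b = 55.7604, so b = 139.2497.
Back-substitute: a = (96.75 − 0.44·139.2497) / 0.07 = 506.859.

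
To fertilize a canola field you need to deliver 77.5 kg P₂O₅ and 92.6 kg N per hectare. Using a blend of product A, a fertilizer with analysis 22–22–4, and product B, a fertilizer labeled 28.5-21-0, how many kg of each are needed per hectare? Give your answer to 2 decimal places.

160.09 kg product A, 201.33 kg product B

With a, b = kg per hectare of product A and product B:
P₂O₅: 0.22·a + 0.21·b = 77.5
N: 0.22·a + 0.285·b = 92.6
Solving simultaneously: a = 160.091, b = 201.333.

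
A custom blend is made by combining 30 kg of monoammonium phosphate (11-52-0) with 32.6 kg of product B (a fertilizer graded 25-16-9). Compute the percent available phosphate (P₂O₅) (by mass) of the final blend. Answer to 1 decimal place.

33.3% P₂O₅

Total mass = 30 + 32.6 = 62.6 kg.
P₂O₅ mass = 52%×30 + 16%×32.6 = 20.816 kg.
% P₂O₅ = 20.816 / 62.6 = 33.2524%.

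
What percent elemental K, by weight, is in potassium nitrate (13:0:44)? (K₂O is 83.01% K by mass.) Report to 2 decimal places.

36.52% K

%K = 44 × 0.8301 = 36.5244%.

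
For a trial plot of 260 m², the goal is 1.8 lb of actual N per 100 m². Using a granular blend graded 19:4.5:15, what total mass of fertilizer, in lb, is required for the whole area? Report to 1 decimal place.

Product per 100 m² = 1.8 / 19% = 9.47368 lb.
Total product = 9.47368 × 260 / 100 = 24.6316 lb.

24.6 lb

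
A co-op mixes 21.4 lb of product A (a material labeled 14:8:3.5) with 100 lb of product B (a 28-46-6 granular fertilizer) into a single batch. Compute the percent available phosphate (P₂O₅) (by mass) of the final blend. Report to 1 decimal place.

Total mass = 21.4 + 100 = 121.4 lb.
P₂O₅ mass = 8%×21.4 + 46%×100 = 47.712 lb.
% P₂O₅ = 47.712 / 121.4 = 39.3015%.

39.3% P₂O₅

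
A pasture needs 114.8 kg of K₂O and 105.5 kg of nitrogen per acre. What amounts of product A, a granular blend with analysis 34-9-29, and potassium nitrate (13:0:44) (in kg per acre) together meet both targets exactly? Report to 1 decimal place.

281.5 kg product A, 75.4 kg potassium nitrate

Per-acre balance (a = product A, b = potassium nitrate):
K₂O: 0.29·a + 0.44·b = 114.8
N: 0.34·a + 0.13·b = 105.5
Eliminate b: (row1) − 0.44/0.13·(row2) → -0.860769·a = -242.277, so a = 281.466.
Then b = (105.5 − 0.34·281.466) / 0.13 = 75.3977.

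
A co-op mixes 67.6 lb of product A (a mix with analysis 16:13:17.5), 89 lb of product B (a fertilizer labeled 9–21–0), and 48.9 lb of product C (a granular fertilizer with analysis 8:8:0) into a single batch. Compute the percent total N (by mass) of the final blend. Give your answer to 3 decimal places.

Total mass = 67.6 + 89 + 48.9 = 205.5 lb.
N mass = 16%×67.6 + 9%×89 + 8%×48.9 = 22.738 lb.
% N = 22.738 / 205.5 = 11.0647%.

11.065% N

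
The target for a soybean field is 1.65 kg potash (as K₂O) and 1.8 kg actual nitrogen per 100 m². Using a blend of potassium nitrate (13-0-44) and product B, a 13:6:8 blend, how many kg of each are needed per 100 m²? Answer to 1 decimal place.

1.5 kg potassium nitrate, 12.3 kg product B

Let a = kg of potassium nitrate, b = kg of product B (per 100 m²).
K₂O: 0.44·a + 0.08·b = 1.65
N: 0.13·a + 0.13·b = 1.8
From row1: a = (1.65 − 0.08·b) / 0.44.
Into row2: 0.13·(1.65 − 0.08·b)/0.44 + 0.13·b = 1.8 → b = 12.3397, a = 1.50641.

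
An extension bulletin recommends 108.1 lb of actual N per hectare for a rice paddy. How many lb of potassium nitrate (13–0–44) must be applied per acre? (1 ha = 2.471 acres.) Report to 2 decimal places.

Product per hectare = 108.1 / 13% = 831.538 lb.
Convert to per acre: 831.538 × 0.404694 = 336.519 lb.

336.52 lb of product per acre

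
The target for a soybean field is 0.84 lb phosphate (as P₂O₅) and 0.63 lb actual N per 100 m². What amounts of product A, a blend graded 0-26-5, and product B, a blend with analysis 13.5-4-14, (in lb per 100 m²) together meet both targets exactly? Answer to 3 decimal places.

Let a = lb of product A, b = lb of product B (per 100 m²).
P₂O₅: 0.26·a + 0.04·b = 0.84
N: 0·a + 0.135·b = 0.63
Solving simultaneously: a = 2.51282, b = 4.66667.

2.513 lb product A, 4.667 lb product B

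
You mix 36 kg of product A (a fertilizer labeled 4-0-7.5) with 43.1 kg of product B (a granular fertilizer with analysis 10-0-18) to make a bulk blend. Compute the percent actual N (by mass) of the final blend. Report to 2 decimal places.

Total mass = 36 + 43.1 = 79.1 kg.
N mass = 4%×36 + 10%×43.1 = 5.75 kg.
% N = 5.75 / 79.1 = 7.26928%.

7.27% N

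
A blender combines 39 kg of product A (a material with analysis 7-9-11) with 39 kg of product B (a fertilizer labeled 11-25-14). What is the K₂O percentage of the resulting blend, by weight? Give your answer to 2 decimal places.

12.50% K₂O

Total mass = 39 + 39 = 78 kg.
K₂O mass = 11%×39 + 14%×39 = 9.75 kg.
% K₂O = 9.75 / 78 = 12.5%.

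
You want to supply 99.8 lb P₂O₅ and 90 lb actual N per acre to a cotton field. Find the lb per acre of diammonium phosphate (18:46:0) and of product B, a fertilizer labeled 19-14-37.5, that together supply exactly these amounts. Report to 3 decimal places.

102.283 lb diammonium phosphate, 376.785 lb product B

With a, b = lb per acre of diammonium phosphate and product B:
P₂O₅: 0.46·a + 0.14·b = 99.8
N: 0.18·a + 0.19·b = 90
Eliminate a: (row1) − 0.46/0.18·(row2) → -0.345556·b = -130.2, so b = 376.7846.
Back-substitute: a = (99.8 − 0.14·376.7846) / 0.46 = 102.28296.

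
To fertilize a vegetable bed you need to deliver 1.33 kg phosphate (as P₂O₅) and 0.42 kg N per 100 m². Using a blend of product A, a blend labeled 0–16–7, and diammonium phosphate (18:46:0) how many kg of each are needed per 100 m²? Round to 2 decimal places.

1.60 kg product A, 2.33 kg diammonium phosphate

Per-100 m² balance (a = product A, b = diammonium phosphate):
P₂O₅: 0.16·a + 0.46·b = 1.33
N: 0·a + 0.18·b = 0.42
Solving simultaneously: a = 1.60417, b = 2.33333.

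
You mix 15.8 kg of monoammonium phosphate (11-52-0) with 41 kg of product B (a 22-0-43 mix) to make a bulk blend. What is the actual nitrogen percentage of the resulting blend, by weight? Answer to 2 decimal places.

18.94% N

Total mass = 15.8 + 41 = 56.8 kg.
N mass = 11%×15.8 + 22%×41 = 10.758 kg.
% N = 10.758 / 56.8 = 18.9401%.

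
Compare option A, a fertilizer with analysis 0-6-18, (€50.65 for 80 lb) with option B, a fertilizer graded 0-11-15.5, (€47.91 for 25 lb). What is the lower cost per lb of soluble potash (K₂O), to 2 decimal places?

€3.52 per lb K₂O (option A)

option A: K₂O per bag = 80 × 18% = 14.4 lb; cost = 50.65 / 14.4 = €3.5174/lb K₂O.
option B: K₂O per bag = 25 × 15.5% = 3.875 lb; cost = 47.91 / 3.875 = €12.3639/lb K₂O.
option A is cheaper.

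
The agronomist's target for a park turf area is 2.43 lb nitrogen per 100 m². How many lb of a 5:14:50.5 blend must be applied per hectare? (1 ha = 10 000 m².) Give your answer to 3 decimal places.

4860.000 lb of product per hectare

Product per 100 m² = 2.43 / 5% = 48.6 lb.
Convert to per hectare: 48.6 × 100 = 4860 lb.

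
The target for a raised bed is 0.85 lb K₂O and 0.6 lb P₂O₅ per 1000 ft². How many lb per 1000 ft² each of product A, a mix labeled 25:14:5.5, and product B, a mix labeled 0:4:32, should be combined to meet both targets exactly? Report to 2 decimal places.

3.71 lb product A, 2.02 lb product B

With a, b = lb per 1000 ft² of product A and product B:
K₂O: 0.055·a + 0.32·b = 0.85
P₂O₅: 0.14·a + 0.04·b = 0.6
Eliminate a: (row1) − 0.055/0.14·(row2) → 0.304286·b = 0.614286, so b = 2.01878.
Back-substitute: a = (0.85 − 0.32·2.01878) / 0.055 = 3.70892.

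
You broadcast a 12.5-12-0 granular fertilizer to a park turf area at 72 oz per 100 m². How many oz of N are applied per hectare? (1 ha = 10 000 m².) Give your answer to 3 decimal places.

900.000 oz N per hectare

nitrogen per 100 m² = 72 × 12.5% = 9 oz.
Convert to per hectare: 9 × 100 = 900 oz.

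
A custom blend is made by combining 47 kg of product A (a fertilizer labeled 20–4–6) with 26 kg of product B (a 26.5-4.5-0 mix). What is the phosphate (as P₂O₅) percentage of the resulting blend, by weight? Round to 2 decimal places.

4.18% P₂O₅

Total mass = 47 + 26 = 73 kg.
P₂O₅ mass = 4%×47 + 4.5%×26 = 3.05 kg.
% P₂O₅ = 3.05 / 73 = 4.17808%.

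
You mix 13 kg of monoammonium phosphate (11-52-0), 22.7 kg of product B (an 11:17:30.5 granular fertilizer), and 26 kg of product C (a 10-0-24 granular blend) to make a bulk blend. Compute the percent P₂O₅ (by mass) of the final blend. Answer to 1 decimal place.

Total mass = 13 + 22.7 + 26 = 61.7 kg.
P₂O₅ mass = 52%×13 + 17%×22.7 + 0%×26 = 10.619 kg.
% P₂O₅ = 10.619 / 61.7 = 17.2107%.

17.2% P₂O₅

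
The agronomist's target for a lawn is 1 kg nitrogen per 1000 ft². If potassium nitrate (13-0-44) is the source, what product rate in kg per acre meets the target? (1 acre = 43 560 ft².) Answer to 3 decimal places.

335.077 kg of product per acre

Product per 1000 ft² = 1 / 13% = 7.69231 kg.
Convert to per acre: 7.69231 × 43.56 = 335.0769 kg.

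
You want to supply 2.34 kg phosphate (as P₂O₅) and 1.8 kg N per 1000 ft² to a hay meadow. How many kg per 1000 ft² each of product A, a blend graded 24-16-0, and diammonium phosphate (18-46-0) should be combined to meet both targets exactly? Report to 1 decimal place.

With a, b = kg per 1000 ft² of product A and diammonium phosphate:
P₂O₅: 0.16·a + 0.46·b = 2.34
N: 0.24·a + 0.18·b = 1.8
Eliminate a: (row1) − 0.16/0.24·(row2) → 0.34·b = 1.14, so b = 3.35294.
Back-substitute: a = (2.34 − 0.46·3.35294) / 0.16 = 4.98529.

5.0 kg product A, 3.4 kg diammonium phosphate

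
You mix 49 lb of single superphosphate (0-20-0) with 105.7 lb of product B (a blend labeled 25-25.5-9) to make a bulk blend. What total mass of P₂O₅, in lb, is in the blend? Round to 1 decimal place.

P₂O₅ mass = 20%×49 + 25.5%×105.7 = 36.7535 lb.

36.8 lb P₂O₅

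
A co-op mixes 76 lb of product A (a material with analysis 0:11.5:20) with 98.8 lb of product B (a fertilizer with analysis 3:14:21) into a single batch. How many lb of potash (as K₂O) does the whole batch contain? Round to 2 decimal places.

35.95 lb K₂O

K₂O mass = 20%×76 + 21%×98.8 = 35.948 lb.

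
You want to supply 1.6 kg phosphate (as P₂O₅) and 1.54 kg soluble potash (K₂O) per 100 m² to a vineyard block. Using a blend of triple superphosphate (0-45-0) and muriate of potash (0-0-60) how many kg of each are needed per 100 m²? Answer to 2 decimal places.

3.56 kg triple superphosphate, 2.57 kg muriate of potash

With a, b = kg per 100 m² of triple superphosphate and muriate of potash:
P₂O₅: 0.45·a + 0·b = 1.6
K₂O: 0·a + 0.6·b = 1.54
Solving simultaneously: a = 3.55556, b = 2.56667.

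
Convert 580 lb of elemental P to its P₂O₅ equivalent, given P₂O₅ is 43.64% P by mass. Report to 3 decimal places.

1329.056 lb P₂O₅

P₂O₅ = 580 / 0.4364 = 1329.0559 lb.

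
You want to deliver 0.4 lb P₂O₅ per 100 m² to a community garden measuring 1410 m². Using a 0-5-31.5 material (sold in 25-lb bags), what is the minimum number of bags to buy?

5 bags

Product per 100 m² = 0.4 / 5% = 8 lb.
Total product = 8 × 1410 / 100 = 112.8 lb.
Bags = ⌈112.8 / 25⌉ = 5.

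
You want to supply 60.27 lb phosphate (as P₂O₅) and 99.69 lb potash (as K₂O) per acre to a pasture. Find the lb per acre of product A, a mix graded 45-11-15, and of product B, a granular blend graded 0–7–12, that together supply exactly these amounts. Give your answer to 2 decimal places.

With a, b = lb per acre of product A and product B:
P₂O₅: 0.11·a + 0.07·b = 60.27
K₂O: 0.15·a + 0.12·b = 99.69
From row1: a = (60.27 − 0.07·b) / 0.11.
Into row2: 0.15·(60.27 − 0.07·b)/0.11 + 0.12·b = 99.69 → b = 713.111, a = 94.1111.

94.11 lb product A, 713.11 lb product B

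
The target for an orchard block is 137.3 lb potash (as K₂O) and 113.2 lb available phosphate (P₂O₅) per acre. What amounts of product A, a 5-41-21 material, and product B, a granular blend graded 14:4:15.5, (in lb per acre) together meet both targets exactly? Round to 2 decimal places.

Per-acre balance (a = product A, b = product B):
K₂O: 0.21·a + 0.155·b = 137.3
P₂O₅: 0.41·a + 0.04·b = 113.2
From row1: a = (137.3 − 0.155·b) / 0.21.
Into row2: 0.41·(137.3 − 0.155·b)/0.21 + 0.04·b = 113.2 → b = 589.683, a = 218.568.

218.57 lb product A, 589.68 lb product B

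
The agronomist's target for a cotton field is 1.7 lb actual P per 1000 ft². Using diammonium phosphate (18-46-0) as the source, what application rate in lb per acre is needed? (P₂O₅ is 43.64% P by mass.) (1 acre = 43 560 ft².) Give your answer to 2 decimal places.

368.89 lb of product per acre

As P₂O₅: 1.7 / 0.4364 = 3.89551 lb per 1000 ft².
Product per 1000 ft² = 3.89551 / 46% = 8.4685 lb.
Convert to per acre: 8.4685 × 43.56 = 368.888 lb.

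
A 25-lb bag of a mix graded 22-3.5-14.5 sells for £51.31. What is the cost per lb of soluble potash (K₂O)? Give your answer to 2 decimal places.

K₂O in bag = 25 × 14.5% = 3.625 lb.
Cost per lb K₂O = £51.31 / 3.625 = £14.1545.

£14.15 per lb K₂O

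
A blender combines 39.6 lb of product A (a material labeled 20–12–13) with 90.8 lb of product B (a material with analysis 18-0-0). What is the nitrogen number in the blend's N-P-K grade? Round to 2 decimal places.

18.61% N

Total mass = 39.6 + 90.8 = 130.4 lb.
N mass = 20%×39.6 + 18%×90.8 = 24.264 lb.
% N = 24.264 / 130.4 = 18.6074%.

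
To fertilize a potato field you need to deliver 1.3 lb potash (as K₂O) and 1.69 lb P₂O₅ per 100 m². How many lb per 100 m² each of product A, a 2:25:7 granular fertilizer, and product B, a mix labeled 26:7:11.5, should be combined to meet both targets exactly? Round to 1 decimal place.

With a, b = lb per 100 m² of product A and product B:
K₂O: 0.07·a + 0.115·b = 1.3
P₂O₅: 0.25·a + 0.07·b = 1.69
Eliminate a: (row1) − 0.07/0.25·(row2) → 0.0954·b = 0.8268, so b = 8.66667.
Back-substitute: a = (1.3 − 0.115·8.66667) / 0.07 = 4.33333.

4.3 lb product A, 8.7 lb product B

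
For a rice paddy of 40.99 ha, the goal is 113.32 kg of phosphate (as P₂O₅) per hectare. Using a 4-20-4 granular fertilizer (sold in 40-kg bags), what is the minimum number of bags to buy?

Product per hectare = 113.32 / 20% = 566.6 kg.
Total product = 566.6 × 40.99 = 23224.9 kg.
Bags = ⌈23224.9 / 40⌉ = 581.

581 bags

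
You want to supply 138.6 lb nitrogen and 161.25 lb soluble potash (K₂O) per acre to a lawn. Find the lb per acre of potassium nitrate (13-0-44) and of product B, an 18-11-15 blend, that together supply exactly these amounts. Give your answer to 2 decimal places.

Per-acre balance (a = potassium nitrate, b = product B):
N: 0.13·a + 0.18·b = 138.6
K₂O: 0.44·a + 0.15·b = 161.25
Eliminate b: (row1) − 0.18/0.15·(row2) → -0.398·a = -54.9, so a = 137.9397.
Then b = (161.25 − 0.44·137.9397) / 0.15 = 670.377.

137.94 lb potassium nitrate, 670.38 lb product B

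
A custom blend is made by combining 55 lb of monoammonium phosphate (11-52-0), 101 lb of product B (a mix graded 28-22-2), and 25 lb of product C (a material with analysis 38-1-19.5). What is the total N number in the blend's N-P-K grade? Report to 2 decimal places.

Total mass = 55 + 101 + 25 = 181 lb.
N mass = 11%×55 + 28%×101 + 38%×25 = 43.83 lb.
% N = 43.83 / 181 = 24.2155%.

24.22% N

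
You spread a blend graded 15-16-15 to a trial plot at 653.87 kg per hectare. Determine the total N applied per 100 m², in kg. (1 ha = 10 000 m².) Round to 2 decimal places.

nitrogen per hectare = 653.87 × 15% = 98.0805 kg.
Convert to per 100 m²: 98.0805 × 0.01 = 0.980805 kg.

0.98 kg N per hundred sq m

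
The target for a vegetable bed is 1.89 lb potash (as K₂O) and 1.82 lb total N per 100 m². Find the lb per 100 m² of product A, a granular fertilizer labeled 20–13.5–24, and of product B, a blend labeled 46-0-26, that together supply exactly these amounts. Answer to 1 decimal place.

Per-100 m² balance (a = product A, b = product B):
K₂O: 0.24·a + 0.26·b = 1.89
N: 0.2·a + 0.46·b = 1.82
Eliminate a: (row1) − 0.24/0.2·(row2) → -0.292·b = -0.294, so b = 1.00685.
Back-substitute: a = (1.89 − 0.26·1.00685) / 0.24 = 6.78425.

6.8 lb product A, 1.0 lb product B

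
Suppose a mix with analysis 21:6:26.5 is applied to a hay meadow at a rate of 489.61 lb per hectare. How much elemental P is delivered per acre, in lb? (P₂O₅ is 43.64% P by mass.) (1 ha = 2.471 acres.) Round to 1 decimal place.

P₂O₅ per hectare = 489.61 × 6% = 29.3766 lb.
Elemental P = 29.3766 × 0.4364 = 12.8199 lb per hectare.
Convert to per acre: 12.8199 × 0.404694 = 5.18816 lb.

5.2 lb P per acre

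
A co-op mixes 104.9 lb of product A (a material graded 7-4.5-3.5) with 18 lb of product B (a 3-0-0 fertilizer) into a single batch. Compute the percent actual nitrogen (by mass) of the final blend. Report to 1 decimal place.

Total mass = 104.9 + 18 = 122.9 lb.
N mass = 7%×104.9 + 3%×18 = 7.883 lb.
% N = 7.883 / 122.9 = 6.41416%.

6.4% N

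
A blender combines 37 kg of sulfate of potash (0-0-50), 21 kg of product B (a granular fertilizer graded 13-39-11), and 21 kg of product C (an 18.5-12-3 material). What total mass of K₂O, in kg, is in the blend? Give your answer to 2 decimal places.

21.44 kg K₂O

K₂O mass = 50%×37 + 11%×21 + 3%×21 = 21.44 kg.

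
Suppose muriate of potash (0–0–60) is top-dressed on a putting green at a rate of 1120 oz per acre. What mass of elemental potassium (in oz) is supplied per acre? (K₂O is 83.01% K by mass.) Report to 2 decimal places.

557.83 oz K per acre

K₂O per acre = 1120 × 60% = 672 oz.
Elemental K = 672 × 0.8301 = 557.827 oz per acre.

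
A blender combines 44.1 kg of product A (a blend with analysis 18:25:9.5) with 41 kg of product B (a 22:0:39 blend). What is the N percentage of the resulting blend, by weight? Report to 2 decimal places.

19.93% N

Total mass = 44.1 + 41 = 85.1 kg.
N mass = 18%×44.1 + 22%×41 = 16.958 kg.
% N = 16.958 / 85.1 = 19.9271%.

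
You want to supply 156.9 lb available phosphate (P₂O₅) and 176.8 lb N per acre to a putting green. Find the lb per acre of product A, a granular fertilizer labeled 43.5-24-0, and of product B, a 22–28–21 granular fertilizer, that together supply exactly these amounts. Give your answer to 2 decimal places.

217.19 lb product A, 374.20 lb product B

Per-acre balance (a = product A, b = product B):
P₂O₅: 0.24·a + 0.28·b = 156.9
N: 0.435·a + 0.22·b = 176.8
Eliminate b: (row1) − 0.28/0.22·(row2) → -0.313636·a = -68.1182, so a = 217.188.
Then b = (176.8 − 0.435·217.188) / 0.22 = 374.196.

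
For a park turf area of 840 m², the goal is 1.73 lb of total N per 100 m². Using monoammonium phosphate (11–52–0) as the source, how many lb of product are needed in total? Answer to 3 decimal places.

Product per 100 m² = 1.73 / 11% = 15.7273 lb.
Total product = 15.7273 × 840 / 100 = 132.1091 lb.

132.109 lb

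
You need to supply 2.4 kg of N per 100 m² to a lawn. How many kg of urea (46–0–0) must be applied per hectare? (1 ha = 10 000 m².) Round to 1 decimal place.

Product per 100 m² = 2.4 / 46% = 5.21739 kg.
Convert to per hectare: 5.21739 × 100 = 521.739 kg.

521.7 kg of product per hectare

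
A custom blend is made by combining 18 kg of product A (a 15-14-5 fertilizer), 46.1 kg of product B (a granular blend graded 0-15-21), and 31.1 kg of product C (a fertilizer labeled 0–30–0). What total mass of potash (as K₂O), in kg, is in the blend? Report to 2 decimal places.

K₂O mass = 5%×18 + 21%×46.1 + 0%×31.1 = 10.581 kg.

10.58 kg K₂O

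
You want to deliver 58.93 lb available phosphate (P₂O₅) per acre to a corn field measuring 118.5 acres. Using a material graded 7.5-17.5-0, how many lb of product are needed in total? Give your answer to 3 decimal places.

39904.029 lb

Product per acre = 58.93 / 17.5% = 336.743 lb.
Total product = 336.743 × 118.5 = 39904.0286 lb.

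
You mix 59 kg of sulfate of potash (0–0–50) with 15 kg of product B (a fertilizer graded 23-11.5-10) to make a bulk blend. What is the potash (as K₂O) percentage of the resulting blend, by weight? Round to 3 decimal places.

41.892% K₂O

Total mass = 59 + 15 = 74 kg.
K₂O mass = 50%×59 + 10%×15 = 31 kg.
% K₂O = 31 / 74 = 41.8919%.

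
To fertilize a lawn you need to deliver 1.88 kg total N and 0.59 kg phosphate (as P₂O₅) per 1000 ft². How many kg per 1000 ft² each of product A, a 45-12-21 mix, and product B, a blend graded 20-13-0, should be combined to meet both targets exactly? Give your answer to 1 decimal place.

3.7 kg product A, 1.2 kg product B

Per-1000 ft² balance (a = product A, b = product B):
N: 0.45·a + 0.2·b = 1.88
P₂O₅: 0.12·a + 0.13·b = 0.59
Eliminate a: (row1) − 0.45/0.12·(row2) → -0.2875·b = -0.3325, so b = 1.15652.
Back-substitute: a = (1.88 − 0.2·1.15652) / 0.45 = 3.66377.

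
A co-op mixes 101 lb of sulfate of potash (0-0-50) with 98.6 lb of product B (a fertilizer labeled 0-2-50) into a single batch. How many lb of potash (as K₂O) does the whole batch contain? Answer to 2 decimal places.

K₂O mass = 50%×101 + 50%×98.6 = 99.8 lb.

99.80 lb K₂O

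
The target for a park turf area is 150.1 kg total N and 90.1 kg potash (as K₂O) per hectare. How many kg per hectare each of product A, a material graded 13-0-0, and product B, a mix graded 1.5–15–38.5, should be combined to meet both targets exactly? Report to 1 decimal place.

Let a = kg of product A, b = kg of product B (per hectare).
N: 0.13·a + 0.015·b = 150.1
K₂O: 0·a + 0.385·b = 90.1
Solving simultaneously: a = 1127.61, b = 234.026.

1127.6 kg product A, 234.0 kg product B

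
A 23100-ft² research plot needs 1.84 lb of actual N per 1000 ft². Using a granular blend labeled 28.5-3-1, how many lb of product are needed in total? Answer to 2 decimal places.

Product per 1000 ft² = 1.84 / 28.5% = 6.45614 lb.
Total product = 6.45614 × 23100 / 1000 = 149.137 lb.

149.14 lb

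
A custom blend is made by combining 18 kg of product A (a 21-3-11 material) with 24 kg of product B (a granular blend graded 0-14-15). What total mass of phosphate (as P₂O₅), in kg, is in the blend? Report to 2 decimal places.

3.90 kg P₂O₅

P₂O₅ mass = 3%×18 + 14%×24 = 3.9 kg.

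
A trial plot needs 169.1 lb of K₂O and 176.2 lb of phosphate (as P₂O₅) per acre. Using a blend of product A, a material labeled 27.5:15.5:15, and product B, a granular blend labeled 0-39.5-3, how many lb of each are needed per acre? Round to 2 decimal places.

Let a = lb of product A, b = lb of product B (per acre).
K₂O: 0.15·a + 0.03·b = 169.1
P₂O₅: 0.155·a + 0.395·b = 176.2
Eliminate a: (row1) − 0.15/0.155·(row2) → -0.352258·b = -1.41613, so b = 4.02015.
Back-substitute: a = (169.1 − 0.03·4.02015) / 0.15 = 1126.529.

1126.53 lb product A, 4.02 lb product B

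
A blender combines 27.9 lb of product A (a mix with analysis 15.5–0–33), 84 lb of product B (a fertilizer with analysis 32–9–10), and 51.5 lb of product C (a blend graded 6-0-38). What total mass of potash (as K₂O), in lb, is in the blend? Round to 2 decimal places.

K₂O mass = 33%×27.9 + 10%×84 + 38%×51.5 = 37.177 lb.

37.18 lb K₂O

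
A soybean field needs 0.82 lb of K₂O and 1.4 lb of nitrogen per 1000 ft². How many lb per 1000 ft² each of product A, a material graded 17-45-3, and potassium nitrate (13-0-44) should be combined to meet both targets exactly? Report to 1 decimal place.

7.2 lb product A, 1.4 lb potassium nitrate

Per-1000 ft² balance (a = product A, b = potassium nitrate):
K₂O: 0.03·a + 0.44·b = 0.82
N: 0.17·a + 0.13·b = 1.4
Eliminate a: (row1) − 0.03/0.17·(row2) → 0.417059·b = 0.572941, so b = 1.37377.
Back-substitute: a = (0.82 − 0.44·1.37377) / 0.03 = 7.18477.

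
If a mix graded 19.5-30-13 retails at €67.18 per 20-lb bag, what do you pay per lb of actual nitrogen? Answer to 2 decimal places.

N in bag = 20 × 19.5% = 3.9 lb.
Cost per lb N = €67.18 / 3.9 = €17.2256.

€17.23 per lb N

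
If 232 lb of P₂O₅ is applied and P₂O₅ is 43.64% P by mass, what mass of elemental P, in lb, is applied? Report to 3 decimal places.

101.245 lb P

P = 232 × 0.4364 = 101.2448 lb.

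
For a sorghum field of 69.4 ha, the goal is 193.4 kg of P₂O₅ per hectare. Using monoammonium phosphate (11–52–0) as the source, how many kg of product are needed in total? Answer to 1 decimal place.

Product per hectare = 193.4 / 52% = 371.923 kg.
Total product = 371.923 × 69.4 = 25811.46 kg.

25811.5 kg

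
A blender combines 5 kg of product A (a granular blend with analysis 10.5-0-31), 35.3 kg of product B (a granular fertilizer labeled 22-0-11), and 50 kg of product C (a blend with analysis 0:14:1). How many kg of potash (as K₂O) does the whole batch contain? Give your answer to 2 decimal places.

K₂O mass = 31%×5 + 11%×35.3 + 1%×50 = 5.933 kg.

5.93 kg K₂O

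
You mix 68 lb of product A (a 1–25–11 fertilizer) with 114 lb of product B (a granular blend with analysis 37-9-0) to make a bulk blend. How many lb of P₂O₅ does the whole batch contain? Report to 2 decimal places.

P₂O₅ mass = 25%×68 + 9%×114 = 27.26 lb.

27.26 lb P₂O₅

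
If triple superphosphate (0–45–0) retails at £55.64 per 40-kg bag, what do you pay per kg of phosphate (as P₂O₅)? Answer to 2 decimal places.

£3.09 per kg P₂O₅

P₂O₅ in bag = 40 × 45% = 18 kg.
Cost per kg P₂O₅ = £55.64 / 18 = £3.0911.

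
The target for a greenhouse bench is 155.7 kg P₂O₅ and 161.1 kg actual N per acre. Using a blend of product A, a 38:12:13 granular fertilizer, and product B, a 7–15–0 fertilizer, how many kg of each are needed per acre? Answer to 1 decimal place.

273.0 kg product A, 819.6 kg product B

Per-acre balance (a = product A, b = product B):
P₂O₅: 0.12·a + 0.15·b = 155.7
N: 0.38·a + 0.07·b = 161.1
From row1: a = (155.7 − 0.15·b) / 0.12.
Into row2: 0.38·(155.7 − 0.15·b)/0.12 + 0.07·b = 161.1 → b = 819.63, a = 272.963.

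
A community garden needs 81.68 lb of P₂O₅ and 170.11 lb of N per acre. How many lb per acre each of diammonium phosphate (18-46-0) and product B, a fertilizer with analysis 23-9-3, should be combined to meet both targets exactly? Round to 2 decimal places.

38.80 lb diammonium phosphate, 709.24 lb product B

With a, b = lb per acre of diammonium phosphate and product B:
P₂O₅: 0.46·a + 0.09·b = 81.68
N: 0.18·a + 0.23·b = 170.11
Eliminate a: (row1) − 0.46/0.18·(row2) → -0.497778·b = -353.046, so b = 709.243.
Back-substitute: a = (81.68 − 0.09·709.243) / 0.46 = 38.8002.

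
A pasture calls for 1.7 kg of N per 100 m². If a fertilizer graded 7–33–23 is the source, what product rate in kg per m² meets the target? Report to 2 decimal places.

Product per 100 m² = 1.7 / 7% = 24.2857 kg.
Convert to per m²: 24.2857 × 0.01 = 0.242857 kg.

0.24 kg of product per sq m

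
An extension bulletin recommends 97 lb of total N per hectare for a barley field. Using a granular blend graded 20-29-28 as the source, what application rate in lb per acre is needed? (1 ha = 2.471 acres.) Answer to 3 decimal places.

Product per hectare = 97 / 20% = 485 lb.
Convert to per acre: 485 × 0.404694 = 196.2768 lb.

196.277 lb of product per acre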